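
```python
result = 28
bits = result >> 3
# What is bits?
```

Trace (tracking bits):
result = 28  # -> result = 28
bits = result >> 3  # -> bits = 3

Answer: 3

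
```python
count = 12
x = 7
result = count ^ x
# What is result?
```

Answer: 11

Derivation:
Trace (tracking result):
count = 12  # -> count = 12
x = 7  # -> x = 7
result = count ^ x  # -> result = 11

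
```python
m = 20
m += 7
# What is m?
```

Trace (tracking m):
m = 20  # -> m = 20
m += 7  # -> m = 27

Answer: 27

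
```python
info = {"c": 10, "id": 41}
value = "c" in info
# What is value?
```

Trace (tracking value):
info = {'c': 10, 'id': 41}  # -> info = {'c': 10, 'id': 41}
value = 'c' in info  # -> value = True

Answer: True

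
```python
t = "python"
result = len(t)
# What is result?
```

Trace (tracking result):
t = 'python'  # -> t = 'python'
result = len(t)  # -> result = 6

Answer: 6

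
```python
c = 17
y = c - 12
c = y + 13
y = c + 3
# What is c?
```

Trace (tracking c):
c = 17  # -> c = 17
y = c - 12  # -> y = 5
c = y + 13  # -> c = 18
y = c + 3  # -> y = 21

Answer: 18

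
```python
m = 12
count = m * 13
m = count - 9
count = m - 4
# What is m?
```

Answer: 147

Derivation:
Trace (tracking m):
m = 12  # -> m = 12
count = m * 13  # -> count = 156
m = count - 9  # -> m = 147
count = m - 4  # -> count = 143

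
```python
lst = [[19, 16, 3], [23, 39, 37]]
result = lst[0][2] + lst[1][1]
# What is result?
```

Trace (tracking result):
lst = [[19, 16, 3], [23, 39, 37]]  # -> lst = [[19, 16, 3], [23, 39, 37]]
result = lst[0][2] + lst[1][1]  # -> result = 42

Answer: 42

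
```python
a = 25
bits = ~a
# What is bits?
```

Trace (tracking bits):
a = 25  # -> a = 25
bits = ~a  # -> bits = -26

Answer: -26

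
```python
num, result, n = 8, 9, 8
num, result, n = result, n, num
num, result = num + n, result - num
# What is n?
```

Answer: 8

Derivation:
Trace (tracking n):
num, result, n = (8, 9, 8)  # -> num = 8, result = 9, n = 8
num, result, n = (result, n, num)  # -> num = 9, result = 8, n = 8
num, result = (num + n, result - num)  # -> num = 17, result = -1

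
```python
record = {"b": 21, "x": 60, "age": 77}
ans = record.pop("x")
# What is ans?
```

Answer: 60

Derivation:
Trace (tracking ans):
record = {'b': 21, 'x': 60, 'age': 77}  # -> record = {'b': 21, 'x': 60, 'age': 77}
ans = record.pop('x')  # -> ans = 60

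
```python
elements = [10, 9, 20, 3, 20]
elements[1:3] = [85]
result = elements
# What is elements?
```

Trace (tracking elements):
elements = [10, 9, 20, 3, 20]  # -> elements = [10, 9, 20, 3, 20]
elements[1:3] = [85]  # -> elements = [10, 85, 3, 20]
result = elements  # -> result = [10, 85, 3, 20]

Answer: [10, 85, 3, 20]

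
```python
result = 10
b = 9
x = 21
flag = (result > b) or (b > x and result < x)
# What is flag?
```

Trace (tracking flag):
result = 10  # -> result = 10
b = 9  # -> b = 9
x = 21  # -> x = 21
flag = result > b or (b > x and result < x)  # -> flag = True

Answer: True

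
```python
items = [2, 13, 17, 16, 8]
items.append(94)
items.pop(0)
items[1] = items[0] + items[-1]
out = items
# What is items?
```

Trace (tracking items):
items = [2, 13, 17, 16, 8]  # -> items = [2, 13, 17, 16, 8]
items.append(94)  # -> items = [2, 13, 17, 16, 8, 94]
items.pop(0)  # -> items = [13, 17, 16, 8, 94]
items[1] = items[0] + items[-1]  # -> items = [13, 107, 16, 8, 94]
out = items  # -> out = [13, 107, 16, 8, 94]

Answer: [13, 107, 16, 8, 94]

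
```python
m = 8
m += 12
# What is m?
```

Trace (tracking m):
m = 8  # -> m = 8
m += 12  # -> m = 20

Answer: 20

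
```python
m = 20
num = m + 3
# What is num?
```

Answer: 23

Derivation:
Trace (tracking num):
m = 20  # -> m = 20
num = m + 3  # -> num = 23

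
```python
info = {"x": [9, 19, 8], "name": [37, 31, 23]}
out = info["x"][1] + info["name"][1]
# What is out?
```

Answer: 50

Derivation:
Trace (tracking out):
info = {'x': [9, 19, 8], 'name': [37, 31, 23]}  # -> info = {'x': [9, 19, 8], 'name': [37, 31, 23]}
out = info['x'][1] + info['name'][1]  # -> out = 50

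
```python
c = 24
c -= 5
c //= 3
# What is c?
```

Answer: 6

Derivation:
Trace (tracking c):
c = 24  # -> c = 24
c -= 5  # -> c = 19
c //= 3  # -> c = 6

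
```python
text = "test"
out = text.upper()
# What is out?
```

Trace (tracking out):
text = 'test'  # -> text = 'test'
out = text.upper()  # -> out = 'TEST'

Answer: 'TEST'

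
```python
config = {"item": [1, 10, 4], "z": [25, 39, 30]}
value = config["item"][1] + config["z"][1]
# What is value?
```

Answer: 49

Derivation:
Trace (tracking value):
config = {'item': [1, 10, 4], 'z': [25, 39, 30]}  # -> config = {'item': [1, 10, 4], 'z': [25, 39, 30]}
value = config['item'][1] + config['z'][1]  # -> value = 49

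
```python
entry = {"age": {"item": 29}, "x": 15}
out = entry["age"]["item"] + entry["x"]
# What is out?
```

Trace (tracking out):
entry = {'age': {'item': 29}, 'x': 15}  # -> entry = {'age': {'item': 29}, 'x': 15}
out = entry['age']['item'] + entry['x']  # -> out = 44

Answer: 44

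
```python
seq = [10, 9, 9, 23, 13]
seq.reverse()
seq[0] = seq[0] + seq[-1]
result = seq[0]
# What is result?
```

Answer: 23

Derivation:
Trace (tracking result):
seq = [10, 9, 9, 23, 13]  # -> seq = [10, 9, 9, 23, 13]
seq.reverse()  # -> seq = [13, 23, 9, 9, 10]
seq[0] = seq[0] + seq[-1]  # -> seq = [23, 23, 9, 9, 10]
result = seq[0]  # -> result = 23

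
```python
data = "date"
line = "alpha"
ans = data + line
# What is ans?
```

Answer: 'datealpha'

Derivation:
Trace (tracking ans):
data = 'date'  # -> data = 'date'
line = 'alpha'  # -> line = 'alpha'
ans = data + line  # -> ans = 'datealpha'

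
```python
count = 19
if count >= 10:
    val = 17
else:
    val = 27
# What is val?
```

Trace (tracking val):
count = 19  # -> count = 19
if count >= 10:  # condition is True
    val = 17  # -> val = 17

Answer: 17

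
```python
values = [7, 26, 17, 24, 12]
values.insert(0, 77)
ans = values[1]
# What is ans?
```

Answer: 7

Derivation:
Trace (tracking ans):
values = [7, 26, 17, 24, 12]  # -> values = [7, 26, 17, 24, 12]
values.insert(0, 77)  # -> values = [77, 7, 26, 17, 24, 12]
ans = values[1]  # -> ans = 7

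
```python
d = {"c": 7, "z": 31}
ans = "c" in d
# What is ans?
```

Trace (tracking ans):
d = {'c': 7, 'z': 31}  # -> d = {'c': 7, 'z': 31}
ans = 'c' in d  # -> ans = True

Answer: True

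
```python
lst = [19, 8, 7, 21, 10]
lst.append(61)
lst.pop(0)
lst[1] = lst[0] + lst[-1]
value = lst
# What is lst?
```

Trace (tracking lst):
lst = [19, 8, 7, 21, 10]  # -> lst = [19, 8, 7, 21, 10]
lst.append(61)  # -> lst = [19, 8, 7, 21, 10, 61]
lst.pop(0)  # -> lst = [8, 7, 21, 10, 61]
lst[1] = lst[0] + lst[-1]  # -> lst = [8, 69, 21, 10, 61]
value = lst  # -> value = [8, 69, 21, 10, 61]

Answer: [8, 69, 21, 10, 61]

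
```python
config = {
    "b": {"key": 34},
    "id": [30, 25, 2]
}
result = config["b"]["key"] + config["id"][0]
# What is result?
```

Trace (tracking result):
config = {'b': {'key': 34}, 'id': [30, 25, 2]}  # -> config = {'b': {'key': 34}, 'id': [30, 25, 2]}
result = config['b']['key'] + config['id'][0]  # -> result = 64

Answer: 64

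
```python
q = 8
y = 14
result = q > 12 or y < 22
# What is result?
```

Answer: True

Derivation:
Trace (tracking result):
q = 8  # -> q = 8
y = 14  # -> y = 14
result = q > 12 or y < 22  # -> result = True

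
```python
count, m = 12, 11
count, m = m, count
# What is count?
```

Answer: 11

Derivation:
Trace (tracking count):
count, m = (12, 11)  # -> count = 12, m = 11
count, m = (m, count)  # -> count = 11, m = 12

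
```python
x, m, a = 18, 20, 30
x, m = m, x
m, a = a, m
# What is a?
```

Answer: 18

Derivation:
Trace (tracking a):
x, m, a = (18, 20, 30)  # -> x = 18, m = 20, a = 30
x, m = (m, x)  # -> x = 20, m = 18
m, a = (a, m)  # -> m = 30, a = 18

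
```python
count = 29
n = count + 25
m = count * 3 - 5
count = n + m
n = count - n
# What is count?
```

Trace (tracking count):
count = 29  # -> count = 29
n = count + 25  # -> n = 54
m = count * 3 - 5  # -> m = 82
count = n + m  # -> count = 136
n = count - n  # -> n = 82

Answer: 136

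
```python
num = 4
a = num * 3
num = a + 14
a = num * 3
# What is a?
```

Answer: 78

Derivation:
Trace (tracking a):
num = 4  # -> num = 4
a = num * 3  # -> a = 12
num = a + 14  # -> num = 26
a = num * 3  # -> a = 78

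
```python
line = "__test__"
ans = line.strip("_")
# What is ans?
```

Trace (tracking ans):
line = '__test__'  # -> line = '__test__'
ans = line.strip('_')  # -> ans = 'test'

Answer: 'test'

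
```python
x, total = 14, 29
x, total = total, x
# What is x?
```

Answer: 29

Derivation:
Trace (tracking x):
x, total = (14, 29)  # -> x = 14, total = 29
x, total = (total, x)  # -> x = 29, total = 14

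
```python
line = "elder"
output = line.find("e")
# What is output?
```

Trace (tracking output):
line = 'elder'  # -> line = 'elder'
output = line.find('e')  # -> output = 0

Answer: 0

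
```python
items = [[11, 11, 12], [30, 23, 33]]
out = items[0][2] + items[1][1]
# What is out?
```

Answer: 35

Derivation:
Trace (tracking out):
items = [[11, 11, 12], [30, 23, 33]]  # -> items = [[11, 11, 12], [30, 23, 33]]
out = items[0][2] + items[1][1]  # -> out = 35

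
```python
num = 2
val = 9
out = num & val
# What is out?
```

Answer: 0

Derivation:
Trace (tracking out):
num = 2  # -> num = 2
val = 9  # -> val = 9
out = num & val  # -> out = 0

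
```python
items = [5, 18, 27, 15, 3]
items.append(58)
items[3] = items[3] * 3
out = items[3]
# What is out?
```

Trace (tracking out):
items = [5, 18, 27, 15, 3]  # -> items = [5, 18, 27, 15, 3]
items.append(58)  # -> items = [5, 18, 27, 15, 3, 58]
items[3] = items[3] * 3  # -> items = [5, 18, 27, 45, 3, 58]
out = items[3]  # -> out = 45

Answer: 45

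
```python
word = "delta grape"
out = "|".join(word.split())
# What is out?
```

Answer: 'delta|grape'

Derivation:
Trace (tracking out):
word = 'delta grape'  # -> word = 'delta grape'
out = '|'.join(word.split())  # -> out = 'delta|grape'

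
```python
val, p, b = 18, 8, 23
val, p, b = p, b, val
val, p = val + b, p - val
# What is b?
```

Answer: 18

Derivation:
Trace (tracking b):
val, p, b = (18, 8, 23)  # -> val = 18, p = 8, b = 23
val, p, b = (p, b, val)  # -> val = 8, p = 23, b = 18
val, p = (val + b, p - val)  # -> val = 26, p = 15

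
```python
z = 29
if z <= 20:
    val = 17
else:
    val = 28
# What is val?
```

Trace (tracking val):
z = 29  # -> z = 29
if z <= 20:  # condition is False
else:
    val = 28  # -> val = 28

Answer: 28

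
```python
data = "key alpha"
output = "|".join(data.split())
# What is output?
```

Trace (tracking output):
data = 'key alpha'  # -> data = 'key alpha'
output = '|'.join(data.split())  # -> output = 'key|alpha'

Answer: 'key|alpha'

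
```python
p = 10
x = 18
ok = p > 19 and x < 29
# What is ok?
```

Answer: False

Derivation:
Trace (tracking ok):
p = 10  # -> p = 10
x = 18  # -> x = 18
ok = p > 19 and x < 29  # -> ok = False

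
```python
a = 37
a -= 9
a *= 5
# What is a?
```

Answer: 140

Derivation:
Trace (tracking a):
a = 37  # -> a = 37
a -= 9  # -> a = 28
a *= 5  # -> a = 140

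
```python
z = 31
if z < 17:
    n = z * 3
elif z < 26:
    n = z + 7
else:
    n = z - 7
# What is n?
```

Answer: 24

Derivation:
Trace (tracking n):
z = 31  # -> z = 31
if z < 17:  # condition is False
elif z < 26:  # condition is False
else:
    n = z - 7  # -> n = 24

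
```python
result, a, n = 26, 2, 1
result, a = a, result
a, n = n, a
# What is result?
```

Answer: 2

Derivation:
Trace (tracking result):
result, a, n = (26, 2, 1)  # -> result = 26, a = 2, n = 1
result, a = (a, result)  # -> result = 2, a = 26
a, n = (n, a)  # -> a = 1, n = 26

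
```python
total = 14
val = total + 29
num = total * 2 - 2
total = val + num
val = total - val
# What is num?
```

Answer: 26

Derivation:
Trace (tracking num):
total = 14  # -> total = 14
val = total + 29  # -> val = 43
num = total * 2 - 2  # -> num = 26
total = val + num  # -> total = 69
val = total - val  # -> val = 26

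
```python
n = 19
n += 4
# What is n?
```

Trace (tracking n):
n = 19  # -> n = 19
n += 4  # -> n = 23

Answer: 23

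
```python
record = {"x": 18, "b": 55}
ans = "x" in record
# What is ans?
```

Answer: True

Derivation:
Trace (tracking ans):
record = {'x': 18, 'b': 55}  # -> record = {'x': 18, 'b': 55}
ans = 'x' in record  # -> ans = True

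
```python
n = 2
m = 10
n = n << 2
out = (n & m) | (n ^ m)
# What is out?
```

Trace (tracking out):
n = 2  # -> n = 2
m = 10  # -> m = 10
n = n << 2  # -> n = 8
out = n & m | n ^ m  # -> out = 10

Answer: 10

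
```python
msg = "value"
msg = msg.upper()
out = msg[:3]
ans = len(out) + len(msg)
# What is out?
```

Trace (tracking out):
msg = 'value'  # -> msg = 'value'
msg = msg.upper()  # -> msg = 'VALUE'
out = msg[:3]  # -> out = 'VAL'
ans = len(out) + len(msg)  # -> ans = 8

Answer: 'VAL'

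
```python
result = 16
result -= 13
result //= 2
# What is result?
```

Answer: 1

Derivation:
Trace (tracking result):
result = 16  # -> result = 16
result -= 13  # -> result = 3
result //= 2  # -> result = 1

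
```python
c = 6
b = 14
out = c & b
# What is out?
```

Answer: 6

Derivation:
Trace (tracking out):
c = 6  # -> c = 6
b = 14  # -> b = 14
out = c & b  # -> out = 6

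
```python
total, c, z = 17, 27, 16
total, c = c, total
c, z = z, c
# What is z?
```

Trace (tracking z):
total, c, z = (17, 27, 16)  # -> total = 17, c = 27, z = 16
total, c = (c, total)  # -> total = 27, c = 17
c, z = (z, c)  # -> c = 16, z = 17

Answer: 17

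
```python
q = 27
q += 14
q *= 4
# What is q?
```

Answer: 164

Derivation:
Trace (tracking q):
q = 27  # -> q = 27
q += 14  # -> q = 41
q *= 4  # -> q = 164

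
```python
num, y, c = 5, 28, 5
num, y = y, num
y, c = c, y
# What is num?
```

Answer: 28

Derivation:
Trace (tracking num):
num, y, c = (5, 28, 5)  # -> num = 5, y = 28, c = 5
num, y = (y, num)  # -> num = 28, y = 5
y, c = (c, y)  # -> y = 5, c = 5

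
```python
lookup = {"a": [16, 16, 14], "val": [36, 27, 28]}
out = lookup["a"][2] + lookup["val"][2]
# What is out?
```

Answer: 42

Derivation:
Trace (tracking out):
lookup = {'a': [16, 16, 14], 'val': [36, 27, 28]}  # -> lookup = {'a': [16, 16, 14], 'val': [36, 27, 28]}
out = lookup['a'][2] + lookup['val'][2]  # -> out = 42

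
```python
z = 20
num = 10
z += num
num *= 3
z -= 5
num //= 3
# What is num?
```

Trace (tracking num):
z = 20  # -> z = 20
num = 10  # -> num = 10
z += num  # -> z = 30
num *= 3  # -> num = 30
z -= 5  # -> z = 25
num //= 3  # -> num = 10

Answer: 10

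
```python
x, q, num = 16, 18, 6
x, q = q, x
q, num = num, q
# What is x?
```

Answer: 18

Derivation:
Trace (tracking x):
x, q, num = (16, 18, 6)  # -> x = 16, q = 18, num = 6
x, q = (q, x)  # -> x = 18, q = 16
q, num = (num, q)  # -> q = 6, num = 16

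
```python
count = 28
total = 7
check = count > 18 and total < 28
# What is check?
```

Answer: True

Derivation:
Trace (tracking check):
count = 28  # -> count = 28
total = 7  # -> total = 7
check = count > 18 and total < 28  # -> check = True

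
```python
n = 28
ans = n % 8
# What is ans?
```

Trace (tracking ans):
n = 28  # -> n = 28
ans = n % 8  # -> ans = 4

Answer: 4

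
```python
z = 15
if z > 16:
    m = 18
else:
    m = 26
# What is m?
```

Trace (tracking m):
z = 15  # -> z = 15
if z > 16:  # condition is False
else:
    m = 26  # -> m = 26

Answer: 26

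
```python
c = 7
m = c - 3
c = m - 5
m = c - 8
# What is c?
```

Answer: -1

Derivation:
Trace (tracking c):
c = 7  # -> c = 7
m = c - 3  # -> m = 4
c = m - 5  # -> c = -1
m = c - 8  # -> m = -9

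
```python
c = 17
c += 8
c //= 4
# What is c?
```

Answer: 6

Derivation:
Trace (tracking c):
c = 17  # -> c = 17
c += 8  # -> c = 25
c //= 4  # -> c = 6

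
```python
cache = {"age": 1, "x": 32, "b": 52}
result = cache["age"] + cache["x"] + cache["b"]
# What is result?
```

Trace (tracking result):
cache = {'age': 1, 'x': 32, 'b': 52}  # -> cache = {'age': 1, 'x': 32, 'b': 52}
result = cache['age'] + cache['x'] + cache['b']  # -> result = 85

Answer: 85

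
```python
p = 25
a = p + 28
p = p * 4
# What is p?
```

Answer: 100

Derivation:
Trace (tracking p):
p = 25  # -> p = 25
a = p + 28  # -> a = 53
p = p * 4  # -> p = 100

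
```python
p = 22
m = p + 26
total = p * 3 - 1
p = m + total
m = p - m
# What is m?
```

Answer: 65

Derivation:
Trace (tracking m):
p = 22  # -> p = 22
m = p + 26  # -> m = 48
total = p * 3 - 1  # -> total = 65
p = m + total  # -> p = 113
m = p - m  # -> m = 65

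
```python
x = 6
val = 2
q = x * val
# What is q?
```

Trace (tracking q):
x = 6  # -> x = 6
val = 2  # -> val = 2
q = x * val  # -> q = 12

Answer: 12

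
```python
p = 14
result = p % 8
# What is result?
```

Answer: 6

Derivation:
Trace (tracking result):
p = 14  # -> p = 14
result = p % 8  # -> result = 6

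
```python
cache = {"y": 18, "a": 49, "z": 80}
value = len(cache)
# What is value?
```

Answer: 3

Derivation:
Trace (tracking value):
cache = {'y': 18, 'a': 49, 'z': 80}  # -> cache = {'y': 18, 'a': 49, 'z': 80}
value = len(cache)  # -> value = 3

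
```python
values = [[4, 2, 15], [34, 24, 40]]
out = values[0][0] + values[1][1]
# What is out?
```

Trace (tracking out):
values = [[4, 2, 15], [34, 24, 40]]  # -> values = [[4, 2, 15], [34, 24, 40]]
out = values[0][0] + values[1][1]  # -> out = 28

Answer: 28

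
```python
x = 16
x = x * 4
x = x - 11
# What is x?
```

Answer: 53

Derivation:
Trace (tracking x):
x = 16  # -> x = 16
x = x * 4  # -> x = 64
x = x - 11  # -> x = 53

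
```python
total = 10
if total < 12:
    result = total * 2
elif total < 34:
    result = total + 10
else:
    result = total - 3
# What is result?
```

Answer: 20

Derivation:
Trace (tracking result):
total = 10  # -> total = 10
if total < 12:  # condition is True
    result = total * 2  # -> result = 20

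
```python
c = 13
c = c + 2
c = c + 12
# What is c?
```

Trace (tracking c):
c = 13  # -> c = 13
c = c + 2  # -> c = 15
c = c + 12  # -> c = 27

Answer: 27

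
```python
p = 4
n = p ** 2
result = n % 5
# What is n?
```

Trace (tracking n):
p = 4  # -> p = 4
n = p ** 2  # -> n = 16
result = n % 5  # -> result = 1

Answer: 16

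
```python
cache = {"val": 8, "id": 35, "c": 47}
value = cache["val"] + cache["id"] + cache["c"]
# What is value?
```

Answer: 90

Derivation:
Trace (tracking value):
cache = {'val': 8, 'id': 35, 'c': 47}  # -> cache = {'val': 8, 'id': 35, 'c': 47}
value = cache['val'] + cache['id'] + cache['c']  # -> value = 90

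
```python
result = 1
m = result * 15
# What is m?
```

Answer: 15

Derivation:
Trace (tracking m):
result = 1  # -> result = 1
m = result * 15  # -> m = 15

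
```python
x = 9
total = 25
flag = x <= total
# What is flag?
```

Trace (tracking flag):
x = 9  # -> x = 9
total = 25  # -> total = 25
flag = x <= total  # -> flag = True

Answer: True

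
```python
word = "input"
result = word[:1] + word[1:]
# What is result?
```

Answer: 'input'

Derivation:
Trace (tracking result):
word = 'input'  # -> word = 'input'
result = word[:1] + word[1:]  # -> result = 'input'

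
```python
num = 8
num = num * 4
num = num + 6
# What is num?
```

Trace (tracking num):
num = 8  # -> num = 8
num = num * 4  # -> num = 32
num = num + 6  # -> num = 38

Answer: 38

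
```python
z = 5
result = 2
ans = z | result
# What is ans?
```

Trace (tracking ans):
z = 5  # -> z = 5
result = 2  # -> result = 2
ans = z | result  # -> ans = 7

Answer: 7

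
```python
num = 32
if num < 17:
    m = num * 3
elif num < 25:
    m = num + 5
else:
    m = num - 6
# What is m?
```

Trace (tracking m):
num = 32  # -> num = 32
if num < 17:  # condition is False
elif num < 25:  # condition is False
else:
    m = num - 6  # -> m = 26

Answer: 26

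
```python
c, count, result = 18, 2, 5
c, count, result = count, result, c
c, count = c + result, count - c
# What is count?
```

Answer: 3

Derivation:
Trace (tracking count):
c, count, result = (18, 2, 5)  # -> c = 18, count = 2, result = 5
c, count, result = (count, result, c)  # -> c = 2, count = 5, result = 18
c, count = (c + result, count - c)  # -> c = 20, count = 3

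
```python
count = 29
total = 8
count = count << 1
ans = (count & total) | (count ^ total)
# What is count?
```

Trace (tracking count):
count = 29  # -> count = 29
total = 8  # -> total = 8
count = count << 1  # -> count = 58
ans = count & total | count ^ total  # -> ans = 58

Answer: 58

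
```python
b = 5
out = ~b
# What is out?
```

Trace (tracking out):
b = 5  # -> b = 5
out = ~b  # -> out = -6

Answer: -6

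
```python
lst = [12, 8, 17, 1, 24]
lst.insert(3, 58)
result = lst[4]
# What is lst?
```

Trace (tracking lst):
lst = [12, 8, 17, 1, 24]  # -> lst = [12, 8, 17, 1, 24]
lst.insert(3, 58)  # -> lst = [12, 8, 17, 58, 1, 24]
result = lst[4]  # -> result = 1

Answer: [12, 8, 17, 58, 1, 24]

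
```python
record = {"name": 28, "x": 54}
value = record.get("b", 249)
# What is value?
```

Trace (tracking value):
record = {'name': 28, 'x': 54}  # -> record = {'name': 28, 'x': 54}
value = record.get('b', 249)  # -> value = 249

Answer: 249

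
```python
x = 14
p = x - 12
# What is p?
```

Answer: 2

Derivation:
Trace (tracking p):
x = 14  # -> x = 14
p = x - 12  # -> p = 2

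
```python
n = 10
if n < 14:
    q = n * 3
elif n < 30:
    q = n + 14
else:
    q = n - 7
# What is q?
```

Answer: 30

Derivation:
Trace (tracking q):
n = 10  # -> n = 10
if n < 14:  # condition is True
    q = n * 3  # -> q = 30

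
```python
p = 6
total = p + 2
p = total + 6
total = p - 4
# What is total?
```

Trace (tracking total):
p = 6  # -> p = 6
total = p + 2  # -> total = 8
p = total + 6  # -> p = 14
total = p - 4  # -> total = 10

Answer: 10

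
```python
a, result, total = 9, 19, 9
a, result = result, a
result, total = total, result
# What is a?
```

Trace (tracking a):
a, result, total = (9, 19, 9)  # -> a = 9, result = 19, total = 9
a, result = (result, a)  # -> a = 19, result = 9
result, total = (total, result)  # -> result = 9, total = 9

Answer: 19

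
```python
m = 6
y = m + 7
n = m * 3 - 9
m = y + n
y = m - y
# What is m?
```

Trace (tracking m):
m = 6  # -> m = 6
y = m + 7  # -> y = 13
n = m * 3 - 9  # -> n = 9
m = y + n  # -> m = 22
y = m - y  # -> y = 9

Answer: 22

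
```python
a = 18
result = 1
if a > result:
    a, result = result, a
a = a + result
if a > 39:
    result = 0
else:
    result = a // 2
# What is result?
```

Trace (tracking result):
a = 18  # -> a = 18
result = 1  # -> result = 1
if a > result:  # condition is True
    a, result = (result, a)  # -> a = 1, result = 18
a = a + result  # -> a = 19
if a > 39:  # condition is False
else:
    result = a // 2  # -> result = 9

Answer: 9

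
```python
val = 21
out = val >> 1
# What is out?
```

Answer: 10

Derivation:
Trace (tracking out):
val = 21  # -> val = 21
out = val >> 1  # -> out = 10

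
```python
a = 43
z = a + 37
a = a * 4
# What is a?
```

Answer: 172

Derivation:
Trace (tracking a):
a = 43  # -> a = 43
z = a + 37  # -> z = 80
a = a * 4  # -> a = 172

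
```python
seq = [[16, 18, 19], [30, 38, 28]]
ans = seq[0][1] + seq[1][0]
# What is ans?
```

Answer: 48

Derivation:
Trace (tracking ans):
seq = [[16, 18, 19], [30, 38, 28]]  # -> seq = [[16, 18, 19], [30, 38, 28]]
ans = seq[0][1] + seq[1][0]  # -> ans = 48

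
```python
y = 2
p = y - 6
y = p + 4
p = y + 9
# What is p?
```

Answer: 9

Derivation:
Trace (tracking p):
y = 2  # -> y = 2
p = y - 6  # -> p = -4
y = p + 4  # -> y = 0
p = y + 9  # -> p = 9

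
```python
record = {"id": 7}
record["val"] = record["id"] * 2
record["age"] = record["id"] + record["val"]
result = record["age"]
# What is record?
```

Answer: {'id': 7, 'val': 14, 'age': 21}

Derivation:
Trace (tracking record):
record = {'id': 7}  # -> record = {'id': 7}
record['val'] = record['id'] * 2  # -> record = {'id': 7, 'val': 14}
record['age'] = record['id'] + record['val']  # -> record = {'id': 7, 'val': 14, 'age': 21}
result = record['age']  # -> result = 21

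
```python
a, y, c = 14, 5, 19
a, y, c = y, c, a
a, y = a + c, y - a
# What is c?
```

Trace (tracking c):
a, y, c = (14, 5, 19)  # -> a = 14, y = 5, c = 19
a, y, c = (y, c, a)  # -> a = 5, y = 19, c = 14
a, y = (a + c, y - a)  # -> a = 19, y = 14

Answer: 14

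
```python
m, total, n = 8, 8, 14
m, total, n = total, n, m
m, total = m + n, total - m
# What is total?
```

Trace (tracking total):
m, total, n = (8, 8, 14)  # -> m = 8, total = 8, n = 14
m, total, n = (total, n, m)  # -> m = 8, total = 14, n = 8
m, total = (m + n, total - m)  # -> m = 16, total = 6

Answer: 6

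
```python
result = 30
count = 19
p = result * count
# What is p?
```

Answer: 570

Derivation:
Trace (tracking p):
result = 30  # -> result = 30
count = 19  # -> count = 19
p = result * count  # -> p = 570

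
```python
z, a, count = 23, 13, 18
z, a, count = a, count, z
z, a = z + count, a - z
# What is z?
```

Trace (tracking z):
z, a, count = (23, 13, 18)  # -> z = 23, a = 13, count = 18
z, a, count = (a, count, z)  # -> z = 13, a = 18, count = 23
z, a = (z + count, a - z)  # -> z = 36, a = 5

Answer: 36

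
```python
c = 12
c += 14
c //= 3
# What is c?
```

Answer: 8

Derivation:
Trace (tracking c):
c = 12  # -> c = 12
c += 14  # -> c = 26
c //= 3  # -> c = 8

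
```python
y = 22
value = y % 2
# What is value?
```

Answer: 0

Derivation:
Trace (tracking value):
y = 22  # -> y = 22
value = y % 2  # -> value = 0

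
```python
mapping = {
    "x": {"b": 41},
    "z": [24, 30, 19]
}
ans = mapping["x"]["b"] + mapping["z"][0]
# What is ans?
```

Trace (tracking ans):
mapping = {'x': {'b': 41}, 'z': [24, 30, 19]}  # -> mapping = {'x': {'b': 41}, 'z': [24, 30, 19]}
ans = mapping['x']['b'] + mapping['z'][0]  # -> ans = 65

Answer: 65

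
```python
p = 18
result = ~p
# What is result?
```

Trace (tracking result):
p = 18  # -> p = 18
result = ~p  # -> result = -19

Answer: -19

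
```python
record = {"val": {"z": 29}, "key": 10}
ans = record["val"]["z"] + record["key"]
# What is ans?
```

Trace (tracking ans):
record = {'val': {'z': 29}, 'key': 10}  # -> record = {'val': {'z': 29}, 'key': 10}
ans = record['val']['z'] + record['key']  # -> ans = 39

Answer: 39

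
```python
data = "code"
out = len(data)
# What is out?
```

Answer: 4

Derivation:
Trace (tracking out):
data = 'code'  # -> data = 'code'
out = len(data)  # -> out = 4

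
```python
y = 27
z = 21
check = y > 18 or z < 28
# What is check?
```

Answer: True

Derivation:
Trace (tracking check):
y = 27  # -> y = 27
z = 21  # -> z = 21
check = y > 18 or z < 28  # -> check = True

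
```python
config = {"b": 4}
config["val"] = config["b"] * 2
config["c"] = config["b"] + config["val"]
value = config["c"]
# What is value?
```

Trace (tracking value):
config = {'b': 4}  # -> config = {'b': 4}
config['val'] = config['b'] * 2  # -> config = {'b': 4, 'val': 8}
config['c'] = config['b'] + config['val']  # -> config = {'b': 4, 'val': 8, 'c': 12}
value = config['c']  # -> value = 12

Answer: 12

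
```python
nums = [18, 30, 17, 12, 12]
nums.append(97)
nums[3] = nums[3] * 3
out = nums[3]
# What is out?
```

Answer: 36

Derivation:
Trace (tracking out):
nums = [18, 30, 17, 12, 12]  # -> nums = [18, 30, 17, 12, 12]
nums.append(97)  # -> nums = [18, 30, 17, 12, 12, 97]
nums[3] = nums[3] * 3  # -> nums = [18, 30, 17, 36, 12, 97]
out = nums[3]  # -> out = 36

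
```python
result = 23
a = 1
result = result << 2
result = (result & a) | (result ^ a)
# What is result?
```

Trace (tracking result):
result = 23  # -> result = 23
a = 1  # -> a = 1
result = result << 2  # -> result = 92
result = result & a | result ^ a  # -> result = 93

Answer: 93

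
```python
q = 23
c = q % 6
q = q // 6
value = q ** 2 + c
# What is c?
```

Trace (tracking c):
q = 23  # -> q = 23
c = q % 6  # -> c = 5
q = q // 6  # -> q = 3
value = q ** 2 + c  # -> value = 14

Answer: 5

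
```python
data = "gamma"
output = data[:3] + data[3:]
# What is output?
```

Answer: 'gamma'

Derivation:
Trace (tracking output):
data = 'gamma'  # -> data = 'gamma'
output = data[:3] + data[3:]  # -> output = 'gamma'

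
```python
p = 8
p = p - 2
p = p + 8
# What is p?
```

Answer: 14

Derivation:
Trace (tracking p):
p = 8  # -> p = 8
p = p - 2  # -> p = 6
p = p + 8  # -> p = 14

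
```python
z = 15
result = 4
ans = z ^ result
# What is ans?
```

Trace (tracking ans):
z = 15  # -> z = 15
result = 4  # -> result = 4
ans = z ^ result  # -> ans = 11

Answer: 11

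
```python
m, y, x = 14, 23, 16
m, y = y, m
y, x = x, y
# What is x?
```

Trace (tracking x):
m, y, x = (14, 23, 16)  # -> m = 14, y = 23, x = 16
m, y = (y, m)  # -> m = 23, y = 14
y, x = (x, y)  # -> y = 16, x = 14

Answer: 14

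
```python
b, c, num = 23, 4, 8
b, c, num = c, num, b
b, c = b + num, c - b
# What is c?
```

Answer: 4

Derivation:
Trace (tracking c):
b, c, num = (23, 4, 8)  # -> b = 23, c = 4, num = 8
b, c, num = (c, num, b)  # -> b = 4, c = 8, num = 23
b, c = (b + num, c - b)  # -> b = 27, c = 4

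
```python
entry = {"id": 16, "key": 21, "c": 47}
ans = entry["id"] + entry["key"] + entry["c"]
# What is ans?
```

Answer: 84

Derivation:
Trace (tracking ans):
entry = {'id': 16, 'key': 21, 'c': 47}  # -> entry = {'id': 16, 'key': 21, 'c': 47}
ans = entry['id'] + entry['key'] + entry['c']  # -> ans = 84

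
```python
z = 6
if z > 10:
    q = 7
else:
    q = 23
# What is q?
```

Trace (tracking q):
z = 6  # -> z = 6
if z > 10:  # condition is False
else:
    q = 23  # -> q = 23

Answer: 23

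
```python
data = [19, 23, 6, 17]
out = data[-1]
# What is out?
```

Answer: 17

Derivation:
Trace (tracking out):
data = [19, 23, 6, 17]  # -> data = [19, 23, 6, 17]
out = data[-1]  # -> out = 17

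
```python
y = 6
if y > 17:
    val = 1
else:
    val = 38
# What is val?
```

Trace (tracking val):
y = 6  # -> y = 6
if y > 17:  # condition is False
else:
    val = 38  # -> val = 38

Answer: 38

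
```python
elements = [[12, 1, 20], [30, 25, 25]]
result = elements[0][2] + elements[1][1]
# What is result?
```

Answer: 45

Derivation:
Trace (tracking result):
elements = [[12, 1, 20], [30, 25, 25]]  # -> elements = [[12, 1, 20], [30, 25, 25]]
result = elements[0][2] + elements[1][1]  # -> result = 45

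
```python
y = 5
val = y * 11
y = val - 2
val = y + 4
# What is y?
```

Trace (tracking y):
y = 5  # -> y = 5
val = y * 11  # -> val = 55
y = val - 2  # -> y = 53
val = y + 4  # -> val = 57

Answer: 53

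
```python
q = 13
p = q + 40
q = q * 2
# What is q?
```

Answer: 26

Derivation:
Trace (tracking q):
q = 13  # -> q = 13
p = q + 40  # -> p = 53
q = q * 2  # -> q = 26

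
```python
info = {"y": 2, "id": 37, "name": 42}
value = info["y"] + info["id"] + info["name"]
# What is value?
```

Trace (tracking value):
info = {'y': 2, 'id': 37, 'name': 42}  # -> info = {'y': 2, 'id': 37, 'name': 42}
value = info['y'] + info['id'] + info['name']  # -> value = 81

Answer: 81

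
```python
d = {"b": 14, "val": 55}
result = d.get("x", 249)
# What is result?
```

Trace (tracking result):
d = {'b': 14, 'val': 55}  # -> d = {'b': 14, 'val': 55}
result = d.get('x', 249)  # -> result = 249

Answer: 249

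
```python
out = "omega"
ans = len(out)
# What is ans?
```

Trace (tracking ans):
out = 'omega'  # -> out = 'omega'
ans = len(out)  # -> ans = 5

Answer: 5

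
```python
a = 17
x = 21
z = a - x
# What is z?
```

Answer: -4

Derivation:
Trace (tracking z):
a = 17  # -> a = 17
x = 21  # -> x = 21
z = a - x  # -> z = -4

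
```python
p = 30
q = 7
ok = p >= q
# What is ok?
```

Answer: True

Derivation:
Trace (tracking ok):
p = 30  # -> p = 30
q = 7  # -> q = 7
ok = p >= q  # -> ok = True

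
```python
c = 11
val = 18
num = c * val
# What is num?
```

Answer: 198

Derivation:
Trace (tracking num):
c = 11  # -> c = 11
val = 18  # -> val = 18
num = c * val  # -> num = 198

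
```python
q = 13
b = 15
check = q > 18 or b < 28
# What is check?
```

Answer: True

Derivation:
Trace (tracking check):
q = 13  # -> q = 13
b = 15  # -> b = 15
check = q > 18 or b < 28  # -> check = True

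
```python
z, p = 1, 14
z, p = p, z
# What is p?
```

Trace (tracking p):
z, p = (1, 14)  # -> z = 1, p = 14
z, p = (p, z)  # -> z = 14, p = 1

Answer: 1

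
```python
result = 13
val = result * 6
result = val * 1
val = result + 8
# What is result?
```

Trace (tracking result):
result = 13  # -> result = 13
val = result * 6  # -> val = 78
result = val * 1  # -> result = 78
val = result + 8  # -> val = 86

Answer: 78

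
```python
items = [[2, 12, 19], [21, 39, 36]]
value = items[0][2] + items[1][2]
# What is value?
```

Answer: 55

Derivation:
Trace (tracking value):
items = [[2, 12, 19], [21, 39, 36]]  # -> items = [[2, 12, 19], [21, 39, 36]]
value = items[0][2] + items[1][2]  # -> value = 55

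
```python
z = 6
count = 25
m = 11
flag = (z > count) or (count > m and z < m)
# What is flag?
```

Trace (tracking flag):
z = 6  # -> z = 6
count = 25  # -> count = 25
m = 11  # -> m = 11
flag = z > count or (count > m and z < m)  # -> flag = True

Answer: True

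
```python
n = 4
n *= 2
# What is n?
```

Answer: 8

Derivation:
Trace (tracking n):
n = 4  # -> n = 4
n *= 2  # -> n = 8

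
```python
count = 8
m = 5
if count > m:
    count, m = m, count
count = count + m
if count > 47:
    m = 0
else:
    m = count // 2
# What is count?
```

Answer: 13

Derivation:
Trace (tracking count):
count = 8  # -> count = 8
m = 5  # -> m = 5
if count > m:  # condition is True
    count, m = (m, count)  # -> count = 5, m = 8
count = count + m  # -> count = 13
if count > 47:  # condition is False
else:
    m = count // 2  # -> m = 6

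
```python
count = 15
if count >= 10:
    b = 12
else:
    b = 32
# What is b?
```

Trace (tracking b):
count = 15  # -> count = 15
if count >= 10:  # condition is True
    b = 12  # -> b = 12

Answer: 12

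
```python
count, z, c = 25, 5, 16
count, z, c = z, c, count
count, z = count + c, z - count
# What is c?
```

Answer: 25

Derivation:
Trace (tracking c):
count, z, c = (25, 5, 16)  # -> count = 25, z = 5, c = 16
count, z, c = (z, c, count)  # -> count = 5, z = 16, c = 25
count, z = (count + c, z - count)  # -> count = 30, z = 11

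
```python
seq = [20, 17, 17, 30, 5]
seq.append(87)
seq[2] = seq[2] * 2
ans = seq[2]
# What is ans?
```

Trace (tracking ans):
seq = [20, 17, 17, 30, 5]  # -> seq = [20, 17, 17, 30, 5]
seq.append(87)  # -> seq = [20, 17, 17, 30, 5, 87]
seq[2] = seq[2] * 2  # -> seq = [20, 17, 34, 30, 5, 87]
ans = seq[2]  # -> ans = 34

Answer: 34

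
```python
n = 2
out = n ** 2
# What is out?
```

Trace (tracking out):
n = 2  # -> n = 2
out = n ** 2  # -> out = 4

Answer: 4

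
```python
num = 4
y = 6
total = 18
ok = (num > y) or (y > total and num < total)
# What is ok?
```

Trace (tracking ok):
num = 4  # -> num = 4
y = 6  # -> y = 6
total = 18  # -> total = 18
ok = num > y or (y > total and num < total)  # -> ok = False

Answer: False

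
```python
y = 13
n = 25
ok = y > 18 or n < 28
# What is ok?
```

Trace (tracking ok):
y = 13  # -> y = 13
n = 25  # -> n = 25
ok = y > 18 or n < 28  # -> ok = True

Answer: True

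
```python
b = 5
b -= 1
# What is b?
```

Answer: 4

Derivation:
Trace (tracking b):
b = 5  # -> b = 5
b -= 1  # -> b = 4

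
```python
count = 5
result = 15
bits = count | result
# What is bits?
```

Trace (tracking bits):
count = 5  # -> count = 5
result = 15  # -> result = 15
bits = count | result  # -> bits = 15

Answer: 15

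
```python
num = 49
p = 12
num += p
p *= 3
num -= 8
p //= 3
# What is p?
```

Answer: 12

Derivation:
Trace (tracking p):
num = 49  # -> num = 49
p = 12  # -> p = 12
num += p  # -> num = 61
p *= 3  # -> p = 36
num -= 8  # -> num = 53
p //= 3  # -> p = 12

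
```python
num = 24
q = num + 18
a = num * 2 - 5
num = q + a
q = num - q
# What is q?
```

Answer: 43

Derivation:
Trace (tracking q):
num = 24  # -> num = 24
q = num + 18  # -> q = 42
a = num * 2 - 5  # -> a = 43
num = q + a  # -> num = 85
q = num - q  # -> q = 43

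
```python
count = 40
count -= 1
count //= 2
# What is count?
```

Trace (tracking count):
count = 40  # -> count = 40
count -= 1  # -> count = 39
count //= 2  # -> count = 19

Answer: 19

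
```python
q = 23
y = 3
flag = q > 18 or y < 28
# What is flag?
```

Answer: True

Derivation:
Trace (tracking flag):
q = 23  # -> q = 23
y = 3  # -> y = 3
flag = q > 18 or y < 28  # -> flag = True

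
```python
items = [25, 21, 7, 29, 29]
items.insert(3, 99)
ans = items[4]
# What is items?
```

Trace (tracking items):
items = [25, 21, 7, 29, 29]  # -> items = [25, 21, 7, 29, 29]
items.insert(3, 99)  # -> items = [25, 21, 7, 99, 29, 29]
ans = items[4]  # -> ans = 29

Answer: [25, 21, 7, 99, 29, 29]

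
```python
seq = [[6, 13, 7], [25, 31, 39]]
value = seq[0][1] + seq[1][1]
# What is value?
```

Answer: 44

Derivation:
Trace (tracking value):
seq = [[6, 13, 7], [25, 31, 39]]  # -> seq = [[6, 13, 7], [25, 31, 39]]
value = seq[0][1] + seq[1][1]  # -> value = 44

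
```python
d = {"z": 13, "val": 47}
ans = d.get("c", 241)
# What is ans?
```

Answer: 241

Derivation:
Trace (tracking ans):
d = {'z': 13, 'val': 47}  # -> d = {'z': 13, 'val': 47}
ans = d.get('c', 241)  # -> ans = 241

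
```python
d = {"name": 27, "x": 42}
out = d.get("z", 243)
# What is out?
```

Answer: 243

Derivation:
Trace (tracking out):
d = {'name': 27, 'x': 42}  # -> d = {'name': 27, 'x': 42}
out = d.get('z', 243)  # -> out = 243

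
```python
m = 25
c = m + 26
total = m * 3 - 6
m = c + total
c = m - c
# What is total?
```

Trace (tracking total):
m = 25  # -> m = 25
c = m + 26  # -> c = 51
total = m * 3 - 6  # -> total = 69
m = c + total  # -> m = 120
c = m - c  # -> c = 69

Answer: 69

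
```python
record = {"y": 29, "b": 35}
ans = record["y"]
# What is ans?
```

Answer: 29

Derivation:
Trace (tracking ans):
record = {'y': 29, 'b': 35}  # -> record = {'y': 29, 'b': 35}
ans = record['y']  # -> ans = 29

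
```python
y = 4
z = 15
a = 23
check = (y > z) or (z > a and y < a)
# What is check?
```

Trace (tracking check):
y = 4  # -> y = 4
z = 15  # -> z = 15
a = 23  # -> a = 23
check = y > z or (z > a and y < a)  # -> check = False

Answer: False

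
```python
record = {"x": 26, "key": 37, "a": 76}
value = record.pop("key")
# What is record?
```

Trace (tracking record):
record = {'x': 26, 'key': 37, 'a': 76}  # -> record = {'x': 26, 'key': 37, 'a': 76}
value = record.pop('key')  # -> value = 37

Answer: {'x': 26, 'a': 76}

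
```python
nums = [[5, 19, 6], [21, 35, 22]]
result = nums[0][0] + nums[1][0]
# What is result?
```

Trace (tracking result):
nums = [[5, 19, 6], [21, 35, 22]]  # -> nums = [[5, 19, 6], [21, 35, 22]]
result = nums[0][0] + nums[1][0]  # -> result = 26

Answer: 26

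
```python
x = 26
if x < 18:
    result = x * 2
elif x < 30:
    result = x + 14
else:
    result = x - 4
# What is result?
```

Trace (tracking result):
x = 26  # -> x = 26
if x < 18:  # condition is False
elif x < 30:  # condition is True
    result = x + 14  # -> result = 40

Answer: 40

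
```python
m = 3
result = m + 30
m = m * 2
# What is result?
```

Trace (tracking result):
m = 3  # -> m = 3
result = m + 30  # -> result = 33
m = m * 2  # -> m = 6

Answer: 33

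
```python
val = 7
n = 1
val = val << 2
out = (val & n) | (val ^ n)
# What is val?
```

Answer: 28

Derivation:
Trace (tracking val):
val = 7  # -> val = 7
n = 1  # -> n = 1
val = val << 2  # -> val = 28
out = val & n | val ^ n  # -> out = 29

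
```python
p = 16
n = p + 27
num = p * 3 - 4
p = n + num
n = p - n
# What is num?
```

Trace (tracking num):
p = 16  # -> p = 16
n = p + 27  # -> n = 43
num = p * 3 - 4  # -> num = 44
p = n + num  # -> p = 87
n = p - n  # -> n = 44

Answer: 44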